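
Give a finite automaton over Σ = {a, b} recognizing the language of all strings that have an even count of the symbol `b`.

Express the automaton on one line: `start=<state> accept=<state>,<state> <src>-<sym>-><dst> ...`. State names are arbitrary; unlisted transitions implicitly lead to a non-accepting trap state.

The only thing that matters is how many `b`s have appeared, reduced mod 2. Use one state per residue: q0 for 0, …, q1 for 1. Reading `b` moves to the next residue; anything else stays put. q0 is accepting.
A 2-state machine:
        a   b  
>* q0   q0  q1 
   q1   q1  q0 
(> = start, * = accepting)

start=q0 accept=q0 q0-a->q0 q0-b->q1 q1-a->q1 q1-b->q0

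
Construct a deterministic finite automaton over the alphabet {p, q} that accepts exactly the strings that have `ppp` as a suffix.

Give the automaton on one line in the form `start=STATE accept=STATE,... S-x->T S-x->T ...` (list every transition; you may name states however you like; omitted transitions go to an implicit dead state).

Let each state record the length of the longest suffix of the input read so far that is also a prefix of `ppp`. s1 means the last symbol is `p`; s2 means the last 2 symbols are `pp`; s3 means the last 3 symbols are `ppp`. Accept only at s3, where the string currently ends in `ppp`.
A 4-state machine:
        p   q  
>  s0   s1  s0 
   s1   s2  s0 
   s2   s3  s0 
 * s3   s3  s0 
(> = start, * = accepting)

start=s0 accept=s3 s0-p->s1 s0-q->s0 s1-p->s2 s1-q->s0 s2-p->s3 s2-q->s0 s3-p->s3 s3-q->s0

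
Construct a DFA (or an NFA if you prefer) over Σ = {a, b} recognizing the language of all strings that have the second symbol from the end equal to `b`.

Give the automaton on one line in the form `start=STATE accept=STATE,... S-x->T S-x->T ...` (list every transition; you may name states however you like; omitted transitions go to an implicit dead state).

start=s0 accept=s5,s6 s0-a->s1 s0-b->s2 s1-a->s3 s1-b->s4 s2-a->s5 s2-b->s6 s3-a->s3 s3-b->s4 s4-a->s5 s4-b->s6 s5-a->s3 s5-b->s4 s6-a->s5 s6-b->s6

A DFA must remember the last 2 symbols (since which symbol is second-to-last isn't known until the input ends). Use one state per possible window of the last ≤2 symbols; accept from those whose window starts with `b`.
        a   b  
>  s0   s1  s2 
   s1   s3  s4 
   s2   s5  s6 
   s3   s3  s4 
   s4   s5  s6 
 * s5   s3  s4 
 * s6   s5  s6 
(> = start, * = accepting)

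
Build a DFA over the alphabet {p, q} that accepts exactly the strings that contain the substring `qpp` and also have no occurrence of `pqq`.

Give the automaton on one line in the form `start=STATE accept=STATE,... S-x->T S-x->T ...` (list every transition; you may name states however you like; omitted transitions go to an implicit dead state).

Run two small machines in parallel and take their product. The first has 4 states tracking whether and how much of `qpp` has been seen; the second has 4 states tracking partial matches of the forbidden pattern `pqq`. A product state is a pair (one from each), accepting exactly when both do. Equivalent product states are then merged.
8 states suffice.
       p  q 
>  A   B  C 
   B   B  D 
   C   E  C 
   D   E  F 
   E   G  D 
   F   F  F 
 * G   G  H 
 * H   G  F 
(> = start, * = accepting)

start=A accept=G,H A-p->B A-q->C B-p->B B-q->D C-p->E C-q->C D-p->E D-q->F E-p->G E-q->D F-p->F F-q->F G-p->G G-q->H H-p->G H-q->F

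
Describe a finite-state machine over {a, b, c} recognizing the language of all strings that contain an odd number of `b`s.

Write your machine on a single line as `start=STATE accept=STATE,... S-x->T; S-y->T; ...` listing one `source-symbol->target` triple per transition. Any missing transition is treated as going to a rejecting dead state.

Keep the running count of `b`s modulo 2: each `b` advances along the cycle s0 → s1 → s0 while other symbols loop. Accept at s1.
With 2 states:
        a   b   c  
>  s0   s0  s1  s0 
 * s1   s1  s0  s1 
(> = start, * = accepting)

start=s0; accept=s1; s0-a->s0; s0-b->s1; s0-c->s0; s1-a->s1; s1-b->s0; s1-c->s1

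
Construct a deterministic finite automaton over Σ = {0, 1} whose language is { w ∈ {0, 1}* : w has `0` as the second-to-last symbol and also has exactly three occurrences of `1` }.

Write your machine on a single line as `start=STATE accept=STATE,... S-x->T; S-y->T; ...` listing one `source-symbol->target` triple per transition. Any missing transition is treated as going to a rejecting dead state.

Run two small machines in parallel and take their product. The first has 7 states tracking the last 2 symbols read; the second has 5 states tracking the count of `1`s, saturating at 4. A product state is a pair (one from each), accepting exactly when both do. Equivalent product states are then merged.
        0   1  
>  s0   s0  s1 
   s1   s1  s2 
   s2   s3  s4 
   s3   s3  s5 
   s4   s6  s7 
 * s5   s6  s7 
   s6   s8  s7 
   s7   s7  s7 
 * s8   s8  s7 
(> = start, * = accepting)

start=s0; accept=s5,s8; s0-0->s0; s0-1->s1; s1-0->s1; s1-1->s2; s2-0->s3; s2-1->s4; s3-0->s3; s3-1->s5; s4-0->s6; s4-1->s7; s5-0->s6; s5-1->s7; s6-0->s8; s6-1->s7; s7-0->s7; s7-1->s7; s8-0->s8; s8-1->s7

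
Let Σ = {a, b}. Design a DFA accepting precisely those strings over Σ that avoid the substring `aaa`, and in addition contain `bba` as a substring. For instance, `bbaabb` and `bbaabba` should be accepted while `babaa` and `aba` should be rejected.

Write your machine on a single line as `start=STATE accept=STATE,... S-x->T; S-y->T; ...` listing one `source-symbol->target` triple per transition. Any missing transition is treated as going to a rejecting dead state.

start=s0; accept=s6,s7,s8; s0-a->s1; s0-b->s2; s1-a->s3; s1-b->s2; s2-a->s1; s2-b->s4; s3-a->s5; s3-b->s2; s4-a->s6; s4-b->s4; s5-a->s5; s5-b->s5; s6-a->s7; s6-b->s8; s7-a->s5; s7-b->s8; s8-a->s6; s8-b->s8

Build one automaton per condition and run them in lockstep. One (4 states) tracks partial matches of the forbidden pattern `aaa`; the other (4 states) tracks whether and how much of `bba` has been seen. Each combined state is a pair, one component from each; accept when both components accept. Minimizing collapses redundant product states.
        a   b  
>  s0   s1  s2 
   s1   s3  s2 
   s2   s1  s4 
   s3   s5  s2 
   s4   s6  s4 
   s5   s5  s5 
 * s6   s7  s8 
 * s7   s5  s8 
 * s8   s6  s8 
(> = start, * = accepting)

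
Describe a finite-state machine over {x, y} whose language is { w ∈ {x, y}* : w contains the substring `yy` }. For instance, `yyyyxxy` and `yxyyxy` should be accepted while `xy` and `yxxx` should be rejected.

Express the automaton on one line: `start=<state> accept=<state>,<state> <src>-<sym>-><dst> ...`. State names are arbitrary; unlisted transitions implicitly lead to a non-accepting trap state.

States A..B record the length of the longest prefix of `yy` that matches the current input suffix. Reaching C means `yy` has been seen, and we stay there forever. Accept from C.
       x  y 
>  A   A  B 
   B   A  C 
 * C   C  C 
(> = start, * = accepting)

start=A accept=C A-x->A A-y->B B-x->A B-y->C C-x->C C-y->C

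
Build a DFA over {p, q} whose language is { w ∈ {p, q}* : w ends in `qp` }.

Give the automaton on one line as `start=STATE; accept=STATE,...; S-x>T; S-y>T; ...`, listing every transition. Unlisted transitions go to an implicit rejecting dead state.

Remember how much of `qp` the current input suffix matches. State A means no match yet; B means the last symbol is `q`; C means the last 2 symbols are `qp`. Only C accepts. On a mismatch, fall back to the longest proper suffix that is still a prefix of `qp`.
       p  q 
>  A   A  B 
   B   C  B 
 * C   A  B 
(> = start, * = accepting)

start=A; accept=C; A-p>A; A-q>B; B-p>C; B-q>B; C-p>A; C-q>B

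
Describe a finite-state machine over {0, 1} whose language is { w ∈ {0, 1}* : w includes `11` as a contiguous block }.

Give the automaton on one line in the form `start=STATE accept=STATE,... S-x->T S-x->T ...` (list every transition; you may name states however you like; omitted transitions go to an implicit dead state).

States q0..q1 record the length of the longest prefix of `11` that matches the current input suffix. Reaching q2 means `11` has been seen, and we stay there forever. Accept from q2.
3 states suffice.
        0   1  
>  q0   q0  q1 
   q1   q0  q2 
 * q2   q2  q2 
(> = start, * = accepting)

start=q0 accept=q2 q0-0->q0 q0-1->q1 q1-0->q0 q1-1->q2 q2-0->q2 q2-1->q2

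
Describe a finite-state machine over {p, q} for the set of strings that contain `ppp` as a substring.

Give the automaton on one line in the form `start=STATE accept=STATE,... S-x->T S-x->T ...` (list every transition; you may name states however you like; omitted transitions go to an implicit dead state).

start=A accept=D A-p->B A-q->A B-p->C B-q->A C-p->D C-q->A D-p->D D-q->D

States A..C record the length of the longest prefix of `ppp` that matches the current input suffix. Reaching D means `ppp` has been seen, and we stay there forever. Accept from D.
       p  q 
>  A   B  A 
   B   C  A 
   C   D  A 
 * D   D  D 
(> = start, * = accepting)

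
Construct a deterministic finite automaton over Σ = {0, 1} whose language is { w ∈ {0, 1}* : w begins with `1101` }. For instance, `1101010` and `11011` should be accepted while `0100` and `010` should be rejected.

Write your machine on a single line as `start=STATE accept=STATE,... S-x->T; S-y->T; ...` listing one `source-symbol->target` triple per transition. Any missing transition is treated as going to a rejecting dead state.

start=s0; accept=s4; s0-0->s5; s0-1->s1; s1-0->s5; s1-1->s2; s2-0->s3; s2-1->s5; s3-0->s5; s3-1->s4; s4-0->s4; s4-1->s4; s5-0->s5; s5-1->s5

Check the first 4 symbols one by one: s0 through s3 record how many have matched `1101` so far; any wrong symbol goes to the dead state s5. After all 4 match we enter the accepting sink s4.
With 6 states:
        0   1  
>  s0   s5  s1 
   s1   s5  s2 
   s2   s3  s5 
   s3   s5  s4 
 * s4   s4  s4 
   s5   s5  s5 
(> = start, * = accepting)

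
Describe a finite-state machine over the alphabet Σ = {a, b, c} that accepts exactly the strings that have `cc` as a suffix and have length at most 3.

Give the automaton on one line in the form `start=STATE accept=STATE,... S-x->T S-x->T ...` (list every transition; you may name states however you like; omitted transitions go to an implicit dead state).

start=s0 accept=s5,s6 s0-a->s1 s0-b->s1 s0-c->s2 s1-a->s3 s1-b->s3 s1-c->s4 s2-a->s3 s2-b->s3 s2-c->s5 s3-a->s3 s3-b->s3 s3-c->s3 s4-a->s3 s4-b->s3 s4-c->s6 s5-a->s3 s5-b->s3 s5-c->s6 s6-a->s3 s6-b->s3 s6-c->s3

Build one automaton per condition and run them in lockstep. One (3 states) tracks how much of the suffix `cc` has currently been matched; the other (5 states) tracks the input length, saturating at 4. Each combined state is a pair, one component from each; accept when both components accept. Equivalent product states are then merged.
7 states suffice.
        a   b   c  
>  s0   s1  s1  s2 
   s1   s3  s3  s4 
   s2   s3  s3  s5 
   s3   s3  s3  s3 
   s4   s3  s3  s6 
 * s5   s3  s3  s6 
 * s6   s3  s3  s3 
(> = start, * = accepting)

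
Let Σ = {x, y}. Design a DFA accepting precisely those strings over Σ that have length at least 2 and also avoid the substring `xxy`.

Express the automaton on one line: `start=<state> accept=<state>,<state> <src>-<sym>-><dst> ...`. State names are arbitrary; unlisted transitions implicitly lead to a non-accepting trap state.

Run two small machines in parallel and take their product. The first has 4 states tracking the input length, saturating at 3; the second has 4 states tracking partial matches of the forbidden pattern `xxy`. A product state is a pair (one from each), accepting exactly when both do. After merging equivalent states the machine shrinks.
A 7-state machine:
        x   y  
>  q0   q1  q2 
   q1   q3  q4 
   q2   q5  q4 
 * q3   q3  q6 
 * q4   q5  q4 
 * q5   q3  q4 
   q6   q6  q6 
(> = start, * = accepting)

start=q0 accept=q3,q4,q5 q0-x->q1 q0-y->q2 q1-x->q3 q1-y->q4 q2-x->q5 q2-y->q4 q3-x->q3 q3-y->q6 q4-x->q5 q4-y->q4 q5-x->q3 q5-y->q4 q6-x->q6 q6-y->q6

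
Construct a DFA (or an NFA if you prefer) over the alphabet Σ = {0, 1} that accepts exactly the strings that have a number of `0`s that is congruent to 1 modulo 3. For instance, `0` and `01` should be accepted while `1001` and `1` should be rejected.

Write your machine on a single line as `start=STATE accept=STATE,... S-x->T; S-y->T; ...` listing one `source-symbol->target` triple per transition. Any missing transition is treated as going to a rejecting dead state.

The only thing that matters is how many `0`s have appeared, reduced mod 3. Use one state per residue: s0 for 0, …, s2 for 2. Reading `0` moves to the next residue; anything else stays put. s1 is accepting.
3 states suffice.
        0   1  
>  s0   s1  s0 
 * s1   s2  s1 
   s2   s0  s2 
(> = start, * = accepting)

start=s0; accept=s1; s0-0->s1; s0-1->s0; s1-0->s2; s1-1->s1; s2-0->s0; s2-1->s2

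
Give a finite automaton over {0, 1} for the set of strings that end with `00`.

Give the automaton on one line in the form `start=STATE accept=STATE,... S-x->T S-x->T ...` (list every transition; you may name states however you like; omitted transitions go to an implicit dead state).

start=q0 accept=q2 q0-0->q1 q0-1->q0 q1-0->q2 q1-1->q0 q2-0->q2 q2-1->q0

Remember how much of `00` the current input suffix matches. State q0 means no match yet; q1 means the last symbol is `0`; q2 means the last 2 symbols are `00`. Only q2 accepts. On a mismatch, fall back to the longest proper suffix that is still a prefix of `00`.
A 3-state machine:
        0   1  
>  q0   q1  q0 
   q1   q2  q0 
 * q2   q2  q0 
(> = start, * = accepting)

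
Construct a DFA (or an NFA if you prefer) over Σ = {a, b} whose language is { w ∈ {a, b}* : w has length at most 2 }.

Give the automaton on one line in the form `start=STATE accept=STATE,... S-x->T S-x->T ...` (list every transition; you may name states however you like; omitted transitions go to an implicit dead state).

We only need to distinguish lengths 0, 1, …, 2, and '>2'. Chain q0 → q1 → q2 → q3 on every symbol, with q3 looping. Accepting states: {q0, q1, q2}.
4 states suffice.
        a   b  
>* q0   q1  q1 
 * q1   q2  q2 
 * q2   q3  q3 
   q3   q3  q3 
(> = start, * = accepting)

start=q0 accept=q0,q1,q2 q0-a->q1 q0-b->q1 q1-a->q2 q1-b->q2 q2-a->q3 q2-b->q3 q3-a->q3 q3-b->q3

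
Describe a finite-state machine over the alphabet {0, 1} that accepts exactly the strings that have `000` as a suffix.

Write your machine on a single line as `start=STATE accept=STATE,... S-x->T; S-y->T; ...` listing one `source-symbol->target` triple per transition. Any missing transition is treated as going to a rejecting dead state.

Let each state record the length of the longest suffix of the input read so far that is also a prefix of `000`. q1 means the last symbol is `0`; q2 means the last 2 symbols are `00`; q3 means the last 3 symbols are `000`. Accept only at q3, where the string currently ends in `000`.
4 states suffice.
        0   1  
>  q0   q1  q0 
   q1   q2  q0 
   q2   q3  q0 
 * q3   q3  q0 
(> = start, * = accepting)

start=q0; accept=q3; q0-0->q1; q0-1->q0; q1-0->q2; q1-1->q0; q2-0->q3; q2-1->q0; q3-0->q3; q3-1->q0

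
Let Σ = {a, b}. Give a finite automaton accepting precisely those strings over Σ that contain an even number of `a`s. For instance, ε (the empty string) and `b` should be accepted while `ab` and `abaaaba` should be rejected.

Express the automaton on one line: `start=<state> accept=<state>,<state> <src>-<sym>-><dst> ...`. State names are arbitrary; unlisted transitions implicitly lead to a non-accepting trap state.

Keep the running count of `a`s modulo 2: each `a` advances along the cycle S0 → S1 → S0 while other symbols loop. Accept at S0.
        a   b  
>* S0   S1  S0 
   S1   S0  S1 
(> = start, * = accepting)

start=S0 accept=S0 S0-a->S1 S0-b->S0 S1-a->S0 S1-b->S1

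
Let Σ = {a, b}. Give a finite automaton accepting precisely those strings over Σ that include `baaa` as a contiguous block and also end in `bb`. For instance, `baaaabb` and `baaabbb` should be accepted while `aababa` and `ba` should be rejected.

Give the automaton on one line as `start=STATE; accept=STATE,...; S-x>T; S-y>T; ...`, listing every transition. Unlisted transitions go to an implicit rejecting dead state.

start=q0; accept=q6; q0-a>q0; q0-b>q1; q1-a>q2; q1-b>q1; q2-a>q3; q2-b>q1; q3-a>q4; q3-b>q1; q4-a>q4; q4-b>q5; q5-a>q4; q5-b>q6; q6-a>q4; q6-b>q6

Run two small machines in parallel and take their product. One (5 states) tracks whether and how much of `baaa` has been seen; the other (3 states) tracks how much of the suffix `bb` has currently been matched. Each combined state is a pair, one component from each; accept when both components accept. Equivalent product states are then merged.
A 7-state machine:
        a   b  
>  q0   q0  q1 
   q1   q2  q1 
   q2   q3  q1 
   q3   q4  q1 
   q4   q4  q5 
   q5   q4  q6 
 * q6   q4  q6 
(> = start, * = accepting)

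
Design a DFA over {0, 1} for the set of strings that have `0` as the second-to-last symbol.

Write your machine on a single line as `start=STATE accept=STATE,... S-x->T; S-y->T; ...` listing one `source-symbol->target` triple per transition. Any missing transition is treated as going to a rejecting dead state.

start=S0; accept=S3,S4; S0-0->S1; S0-1->S2; S1-0->S3; S1-1->S4; S2-0->S5; S2-1->S6; S3-0->S3; S3-1->S4; S4-0->S5; S4-1->S6; S5-0->S3; S5-1->S4; S6-0->S5; S6-1->S6

Because acceptance depends on a position counted from the end, the machine has to buffer the most recent 2 symbols. Make each state the string of the last up-to-2 symbols read; on input `x` shift the window left and append `x`. Accept when the buffered window has length 2 and begins with `0`.
        0   1  
>  S0   S1  S2 
   S1   S3  S4 
   S2   S5  S6 
 * S3   S3  S4 
 * S4   S5  S6 
   S5   S3  S4 
   S6   S5  S6 
(> = start, * = accepting)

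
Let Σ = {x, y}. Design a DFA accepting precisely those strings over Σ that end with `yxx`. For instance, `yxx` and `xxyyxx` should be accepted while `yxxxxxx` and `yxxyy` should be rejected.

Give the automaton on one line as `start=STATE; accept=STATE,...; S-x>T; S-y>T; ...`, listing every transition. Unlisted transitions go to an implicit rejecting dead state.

start=q0; accept=q3; q0-x>q0; q0-y>q1; q1-x>q2; q1-y>q1; q2-x>q3; q2-y>q1; q3-x>q0; q3-y>q1

Remember how much of `yxx` the current input suffix matches. State q0 means no match yet; q1 means the last symbol is `y`; q2 means the last 2 symbols are `yx`; q3 means the last 3 symbols are `yxx`. Only q3 accepts. On a mismatch, fall back to the longest proper suffix that is still a prefix of `yxx`.
        x   y  
>  q0   q0  q1 
   q1   q2  q1 
   q2   q3  q1 
 * q3   q0  q1 
(> = start, * = accepting)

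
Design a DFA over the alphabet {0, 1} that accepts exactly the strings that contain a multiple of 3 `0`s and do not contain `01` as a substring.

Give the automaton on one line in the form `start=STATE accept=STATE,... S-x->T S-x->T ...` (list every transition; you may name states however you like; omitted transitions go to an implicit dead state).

start=S0 accept=S0,S4 S0-0->S1 S0-1->S0 S1-0->S2 S1-1->S3 S2-0->S4 S2-1->S3 S3-0->S3 S3-1->S3 S4-0->S1 S4-1->S3

Run two small machines in parallel and take their product. One (3 states) tracks the count of `0`s modulo 3; the other (3 states) tracks partial matches of the forbidden pattern `01`. Each combined state is a pair, one component from each; accept when both components accept. Equivalent product states are then merged.
With 5 states:
        0   1  
>* S0   S1  S0 
   S1   S2  S3 
   S2   S4  S3 
   S3   S3  S3 
 * S4   S1  S3 
(> = start, * = accepting)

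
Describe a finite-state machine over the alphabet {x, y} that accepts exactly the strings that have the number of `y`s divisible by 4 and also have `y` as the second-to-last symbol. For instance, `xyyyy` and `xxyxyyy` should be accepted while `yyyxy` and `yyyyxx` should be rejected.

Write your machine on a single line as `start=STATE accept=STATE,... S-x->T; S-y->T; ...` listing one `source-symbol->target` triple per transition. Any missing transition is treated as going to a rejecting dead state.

Handle the two conditions separately and then intersect. The first has 4 states tracking the count of `y`s modulo 4; the second has 7 states tracking the last 2 symbols read. A product state is a pair (one from each), accepting exactly when both do.
A 19-state machine:
          x    y  
>  s0     s1   s2 
   s1     s3   s4 
   s2     s5   s6 
   s3     s3   s4 
   s4     s5   s6 
   s5     s7   s8 
   s6     s9  s10 
   s7     s7   s8 
   s8     s9  s10 
   s9    s11  s12 
   s10   s13  s14 
   s11   s11  s12 
   s12   s13  s14 
   s13   s15  s16 
 * s14   s17  s18 
   s15   s15  s16 
   s16   s17  s18 
 * s17    s3   s4 
   s18    s5   s6 
(> = start, * = accepting)

start=s0; accept=s14,s17; s0-x->s1; s0-y->s2; s1-x->s3; s1-y->s4; s2-x->s5; s2-y->s6; s3-x->s3; s3-y->s4; s4-x->s5; s4-y->s6; s5-x->s7; s5-y->s8; s6-x->s9; s6-y->s10; s7-x->s7; s7-y->s8; s8-x->s9; s8-y->s10; s9-x->s11; s9-y->s12; s10-x->s13; s10-y->s14; s11-x->s11; s11-y->s12; s12-x->s13; s12-y->s14; s13-x->s15; s13-y->s16; s14-x->s17; s14-y->s18; s15-x->s15; s15-y->s16; s16-x->s17; s16-y->s18; s17-x->s3; s17-y->s4; s18-x->s5; s18-y->s6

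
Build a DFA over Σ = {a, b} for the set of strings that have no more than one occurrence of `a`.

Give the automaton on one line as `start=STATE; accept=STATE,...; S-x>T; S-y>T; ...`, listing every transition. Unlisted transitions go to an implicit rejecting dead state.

start=q0; accept=q0,q1; q0-a>q1; q0-b>q0; q1-a>q2; q1-b>q1; q2-a>q2; q2-b>q2

Count `a`s, saturating at 2: state q0 means no `a` yet, q1 means one `a` seen, q2 means more than one. Each `a` increments (capped at q2); other symbols loop. Accept from {q0, q1}.
3 states suffice.
        a   b  
>* q0   q1  q0 
 * q1   q2  q1 
   q2   q2  q2 
(> = start, * = accepting)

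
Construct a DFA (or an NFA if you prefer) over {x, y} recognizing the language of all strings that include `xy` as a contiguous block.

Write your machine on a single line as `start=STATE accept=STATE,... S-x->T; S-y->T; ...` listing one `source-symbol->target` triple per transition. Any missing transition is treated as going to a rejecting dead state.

Track how much of `xy` has been matched so far: state S0 is no progress, S2 is the absorbing accept state reached once `xy` has occurred. Intermediate states record partial matches; on a mismatch, fall back to the longest reusable overlap.
A 3-state machine:
        x   y  
>  S0   S1  S0 
   S1   S1  S2 
 * S2   S2  S2 
(> = start, * = accepting)

start=S0; accept=S2; S0-x->S1; S0-y->S0; S1-x->S1; S1-y->S2; S2-x->S2; S2-y->S2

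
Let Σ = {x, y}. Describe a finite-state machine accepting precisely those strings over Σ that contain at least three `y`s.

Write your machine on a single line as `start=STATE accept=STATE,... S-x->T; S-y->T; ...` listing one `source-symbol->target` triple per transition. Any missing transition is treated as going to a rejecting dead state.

start=A; accept=D,E; A-x->A; A-y->B; B-x->B; B-y->C; C-x->C; C-y->D; D-x->D; D-y->E; E-x->E; E-y->E

Count `y`s, saturating at 4: states A through D mean 0 through 3 `y`s seen; E means more than 3. Each `y` increments (capped at E); other symbols loop. Accept from {D, E}.
A 5-state machine:
       x  y 
>  A   A  B 
   B   B  C 
   C   C  D 
 * D   D  E 
 * E   E  E 
(> = start, * = accepting)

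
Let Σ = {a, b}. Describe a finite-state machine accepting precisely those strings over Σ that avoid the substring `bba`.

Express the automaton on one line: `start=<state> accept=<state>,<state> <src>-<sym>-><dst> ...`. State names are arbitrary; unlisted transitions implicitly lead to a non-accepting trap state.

start=q0 accept=q0,q1,q2 q0-a->q0 q0-b->q1 q1-a->q0 q1-b->q2 q2-a->q3 q2-b->q2 q3-a->q3 q3-b->q3

This is the complement of 'contains `bba`'. Use the same substring-matching states — q0 through q3 holding how much of `bba` has just been matched — but flip the accepting set: everything except the trap q3 accepts.
With 4 states:
        a   b  
>* q0   q0  q1 
 * q1   q0  q2 
 * q2   q3  q2 
   q3   q3  q3 
(> = start, * = accepting)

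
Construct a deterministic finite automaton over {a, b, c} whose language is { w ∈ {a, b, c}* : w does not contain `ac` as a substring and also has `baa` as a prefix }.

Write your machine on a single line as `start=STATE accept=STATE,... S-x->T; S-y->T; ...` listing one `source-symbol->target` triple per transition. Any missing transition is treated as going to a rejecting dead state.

Run two small machines in parallel and take their product. The first has 3 states tracking partial matches of the forbidden pattern `ac`; the second has 5 states tracking whether the input so far still matches the prefix `baa`. A product state is a pair (one from each), accepting exactly when both do. Equivalent product states are then merged.
6 states suffice.
        a   b   c  
>  q0   q1  q2  q1 
   q1   q1  q1  q1 
   q2   q3  q1  q1 
   q3   q4  q1  q1 
 * q4   q4  q5  q1 
 * q5   q4  q5  q5 
(> = start, * = accepting)

start=q0; accept=q4,q5; q0-a->q1; q0-b->q2; q0-c->q1; q1-a->q1; q1-b->q1; q1-c->q1; q2-a->q3; q2-b->q1; q2-c->q1; q3-a->q4; q3-b->q1; q3-c->q1; q4-a->q4; q4-b->q5; q4-c->q1; q5-a->q4; q5-b->q5; q5-c->q5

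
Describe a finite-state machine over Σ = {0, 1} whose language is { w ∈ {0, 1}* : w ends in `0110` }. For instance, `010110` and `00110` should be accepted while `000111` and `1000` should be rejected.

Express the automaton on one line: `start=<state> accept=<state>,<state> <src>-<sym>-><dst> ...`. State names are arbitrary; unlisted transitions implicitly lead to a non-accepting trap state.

start=q0 accept=q4 q0-0->q1 q0-1->q0 q1-0->q1 q1-1->q2 q2-0->q1 q2-1->q3 q3-0->q4 q3-1->q0 q4-0->q1 q4-1->q2

Remember how much of `0110` the current input suffix matches. State q0 means no match yet; q1 means the last symbol is `0`; q2 means the last 2 symbols are `01`; q3 means the last 3 symbols are `011`; q4 means the last 4 symbols are `0110`. Only q4 accepts. On a mismatch, fall back to the longest proper suffix that is still a prefix of `0110`.
With 5 states:
        0   1  
>  q0   q1  q0 
   q1   q1  q2 
   q2   q1  q3 
   q3   q4  q0 
 * q4   q1  q2 
(> = start, * = accepting)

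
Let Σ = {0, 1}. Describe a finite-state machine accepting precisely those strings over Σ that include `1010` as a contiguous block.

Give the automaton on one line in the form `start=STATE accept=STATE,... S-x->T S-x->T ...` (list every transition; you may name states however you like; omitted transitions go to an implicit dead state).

start=q0 accept=q4 q0-0->q0 q0-1->q1 q1-0->q2 q1-1->q1 q2-0->q0 q2-1->q3 q3-0->q4 q3-1->q1 q4-0->q4 q4-1->q4

Track how much of `1010` has been matched so far: state q0 is no progress, q4 is the absorbing accept state reached once `1010` has occurred. Intermediate states record partial matches; on a mismatch, fall back to the longest reusable overlap.
5 states suffice.
        0   1  
>  q0   q0  q1 
   q1   q2  q1 
   q2   q0  q3 
   q3   q4  q1 
 * q4   q4  q4 
(> = start, * = accepting)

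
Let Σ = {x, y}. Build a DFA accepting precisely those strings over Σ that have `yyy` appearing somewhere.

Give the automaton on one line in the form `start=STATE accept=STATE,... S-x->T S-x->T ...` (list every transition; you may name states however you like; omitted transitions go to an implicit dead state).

States q0..q2 record the length of the longest prefix of `yyy` that matches the current input suffix. Reaching q3 means `yyy` has been seen, and we stay there forever. Accept from q3.
A 4-state machine:
        x   y  
>  q0   q0  q1 
   q1   q0  q2 
   q2   q0  q3 
 * q3   q3  q3 
(> = start, * = accepting)

start=q0 accept=q3 q0-x->q0 q0-y->q1 q1-x->q0 q1-y->q2 q2-x->q0 q2-y->q3 q3-x->q3 q3-y->q3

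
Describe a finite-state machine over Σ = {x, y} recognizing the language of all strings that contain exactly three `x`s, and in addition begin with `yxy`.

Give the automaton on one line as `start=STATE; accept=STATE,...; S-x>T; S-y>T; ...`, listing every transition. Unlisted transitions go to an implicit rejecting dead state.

start=q0; accept=q6; q0-x>q1; q0-y>q2; q1-x>q1; q1-y>q1; q2-x>q3; q2-y>q1; q3-x>q1; q3-y>q4; q4-x>q5; q4-y>q4; q5-x>q6; q5-y>q5; q6-x>q1; q6-y>q6

Run two small machines in parallel and take their product. The first has 5 states tracking the count of `x`s, saturating at 4; the second has 5 states tracking whether the input so far still matches the prefix `yxy`. A product state is a pair (one from each), accepting exactly when both do. Minimizing collapses redundant product states.
With 7 states:
        x   y  
>  q0   q1  q2 
   q1   q1  q1 
   q2   q3  q1 
   q3   q1  q4 
   q4   q5  q4 
   q5   q6  q5 
 * q6   q1  q6 
(> = start, * = accepting)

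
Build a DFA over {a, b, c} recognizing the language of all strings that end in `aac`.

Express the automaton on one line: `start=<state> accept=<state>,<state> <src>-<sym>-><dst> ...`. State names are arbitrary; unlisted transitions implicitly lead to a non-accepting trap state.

start=s0 accept=s3 s0-a->s1 s0-b->s0 s0-c->s0 s1-a->s2 s1-b->s0 s1-c->s0 s2-a->s2 s2-b->s0 s2-c->s3 s3-a->s1 s3-b->s0 s3-c->s0

Remember how much of `aac` the current input suffix matches. State s0 means no match yet; s1 means the last symbol is `a`; s2 means the last 2 symbols are `aa`; s3 means the last 3 symbols are `aac`. Only s3 accepts. On a mismatch, fall back to the longest proper suffix that is still a prefix of `aac`.
        a   b   c  
>  s0   s1  s0  s0 
   s1   s2  s0  s0 
   s2   s2  s0  s3 
 * s3   s1  s0  s0 
(> = start, * = accepting)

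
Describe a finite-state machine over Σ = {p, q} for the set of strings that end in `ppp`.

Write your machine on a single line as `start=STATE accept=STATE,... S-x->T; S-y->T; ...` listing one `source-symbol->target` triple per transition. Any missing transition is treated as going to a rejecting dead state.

Remember how much of `ppp` the current input suffix matches. State s0 means no match yet; s1 means the last symbol is `p`; s2 means the last 2 symbols are `pp`; s3 means the last 3 symbols are `ppp`. Only s3 accepts. On a mismatch, fall back to the longest proper suffix that is still a prefix of `ppp`.
        p   q  
>  s0   s1  s0 
   s1   s2  s0 
   s2   s3  s0 
 * s3   s3  s0 
(> = start, * = accepting)

start=s0; accept=s3; s0-p->s1; s0-q->s0; s1-p->s2; s1-q->s0; s2-p->s3; s2-q->s0; s3-p->s3; s3-q->s0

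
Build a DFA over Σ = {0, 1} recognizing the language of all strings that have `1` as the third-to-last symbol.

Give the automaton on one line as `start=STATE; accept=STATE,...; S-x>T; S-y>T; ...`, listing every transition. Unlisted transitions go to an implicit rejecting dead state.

start=A; accept=L,M,N,O; A-0>B; A-1>C; B-0>D; B-1>E; C-0>F; C-1>G; D-0>H; D-1>I; E-0>J; E-1>K; F-0>L; F-1>M; G-0>N; G-1>O; H-0>H; H-1>I; I-0>J; I-1>K; J-0>L; J-1>M; K-0>N; K-1>O; L-0>H; L-1>I; M-0>J; M-1>K; N-0>L; N-1>M; O-0>N; O-1>O

A DFA must remember the last 3 symbols (since which symbol is third-to-last isn't known until the input ends). Use one state per possible window of the last ≤3 symbols; accept from those whose window starts with `1`.
With 15 states:
       0  1 
>  A   B  C 
   B   D  E 
   C   F  G 
   D   H  I 
   E   J  K 
   F   L  M 
   G   N  O 
   H   H  I 
   I   J  K 
   J   L  M 
   K   N  O 
 * L   H  I 
 * M   J  K 
 * N   L  M 
 * O   N  O 
(> = start, * = accepting)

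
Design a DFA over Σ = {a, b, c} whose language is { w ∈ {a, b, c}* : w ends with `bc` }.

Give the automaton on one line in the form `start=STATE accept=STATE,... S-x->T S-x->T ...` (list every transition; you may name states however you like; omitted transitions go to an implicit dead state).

start=s0 accept=s2 s0-a->s0 s0-b->s1 s0-c->s0 s1-a->s0 s1-b->s1 s1-c->s2 s2-a->s0 s2-b->s1 s2-c->s0

Let each state record the length of the longest suffix of the input read so far that is also a prefix of `bc`. s1 means the last symbol is `b`; s2 means the last 2 symbols are `bc`. Accept only at s2, where the string currently ends in `bc`.
3 states suffice.
        a   b   c  
>  s0   s0  s1  s0 
   s1   s0  s1  s2 
 * s2   s0  s1  s0 
(> = start, * = accepting)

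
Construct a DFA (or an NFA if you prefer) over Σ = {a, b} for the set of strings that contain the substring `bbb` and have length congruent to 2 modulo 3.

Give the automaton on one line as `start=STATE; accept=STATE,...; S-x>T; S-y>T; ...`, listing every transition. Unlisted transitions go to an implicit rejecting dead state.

Handle the two conditions separately and then intersect. The first has 4 states tracking whether and how much of `bbb` has been seen; the second has 3 states tracking the input length modulo 3. A product state is a pair (one from each), accepting exactly when both do.
12 states suffice.
          a    b  
>  S0     S1   S2 
   S1     S3   S4 
   S2     S3   S5 
   S3     S0   S6 
   S4     S0   S7 
   S5     S0   S8 
   S6     S1   S9 
   S7     S1  S10 
   S8    S10  S10 
   S9     S3  S11 
   S10   S11  S11 
 * S11    S8   S8 
(> = start, * = accepting)

start=S0; accept=S11; S0-a>S1; S0-b>S2; S1-a>S3; S1-b>S4; S2-a>S3; S2-b>S5; S3-a>S0; S3-b>S6; S4-a>S0; S4-b>S7; S5-a>S0; S5-b>S8; S6-a>S1; S6-b>S9; S7-a>S1; S7-b>S10; S8-a>S10; S8-b>S10; S9-a>S3; S9-b>S11; S10-a>S11; S10-b>S11; S11-a>S8; S11-b>S8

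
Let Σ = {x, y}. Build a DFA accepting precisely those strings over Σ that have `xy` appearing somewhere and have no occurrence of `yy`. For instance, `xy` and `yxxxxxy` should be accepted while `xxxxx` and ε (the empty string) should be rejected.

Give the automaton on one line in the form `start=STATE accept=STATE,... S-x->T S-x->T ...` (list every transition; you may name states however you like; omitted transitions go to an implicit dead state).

Build one automaton per condition and run them in lockstep. The first has 3 states tracking whether and how much of `xy` has been seen; the second has 3 states tracking partial matches of the forbidden pattern `yy`. A product state is a pair (one from each), accepting exactly when both do. Equivalent product states are then merged.
6 states suffice.
        x   y  
>  s0   s1  s2 
   s1   s1  s3 
   s2   s1  s4 
 * s3   s5  s4 
   s4   s4  s4 
 * s5   s5  s3 
(> = start, * = accepting)

start=s0 accept=s3,s5 s0-x->s1 s0-y->s2 s1-x->s1 s1-y->s3 s2-x->s1 s2-y->s4 s3-x->s5 s3-y->s4 s4-x->s4 s4-y->s4 s5-x->s5 s5-y->s3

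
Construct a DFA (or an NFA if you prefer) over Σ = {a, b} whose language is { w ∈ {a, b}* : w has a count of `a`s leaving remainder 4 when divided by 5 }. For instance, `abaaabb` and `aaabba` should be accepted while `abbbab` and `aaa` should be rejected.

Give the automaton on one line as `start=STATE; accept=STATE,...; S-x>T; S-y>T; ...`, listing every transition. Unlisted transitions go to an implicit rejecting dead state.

start=q0; accept=q4; q0-a>q1; q0-b>q0; q1-a>q2; q1-b>q1; q2-a>q3; q2-b>q2; q3-a>q4; q3-b>q3; q4-a>q0; q4-b>q4

Keep the running count of `a`s modulo 5: each `a` advances along the cycle q0 → q1 → q2 → q3 → q4 → q0 while other symbols loop. Accept at q4.
A 5-state machine:
        a   b  
>  q0   q1  q0 
   q1   q2  q1 
   q2   q3  q2 
   q3   q4  q3 
 * q4   q0  q4 
(> = start, * = accepting)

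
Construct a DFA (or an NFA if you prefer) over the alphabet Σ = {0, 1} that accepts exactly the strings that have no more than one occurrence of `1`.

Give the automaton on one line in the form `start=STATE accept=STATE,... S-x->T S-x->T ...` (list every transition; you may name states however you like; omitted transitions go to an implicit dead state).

Count `1`s, saturating at 2: state q0 means no `1` yet, q1 means one `1` seen, q2 means more than one. Each `1` increments (capped at q2); other symbols loop. Accept from {q0, q1}.
A 3-state machine:
        0   1  
>* q0   q0  q1 
 * q1   q1  q2 
   q2   q2  q2 
(> = start, * = accepting)

start=q0 accept=q0,q1 q0-0->q0 q0-1->q1 q1-0->q1 q1-1->q2 q2-0->q2 q2-1->q2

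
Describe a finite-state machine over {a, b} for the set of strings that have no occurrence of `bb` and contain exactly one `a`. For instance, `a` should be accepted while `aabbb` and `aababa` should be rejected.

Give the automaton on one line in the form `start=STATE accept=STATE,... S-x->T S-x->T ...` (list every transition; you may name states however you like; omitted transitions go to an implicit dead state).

start=S0 accept=S1,S4 S0-a->S1 S0-b->S2 S1-a->S3 S1-b->S4 S2-a->S1 S2-b->S5 S3-a->S3 S3-b->S6 S4-a->S3 S4-b->S7 S5-a->S7 S5-b->S5 S6-a->S3 S6-b->S8 S7-a->S8 S7-b->S7 S8-a->S8 S8-b->S8

Run two small machines in parallel and take their product. One (3 states) tracks partial matches of the forbidden pattern `bb`; the other (3 states) tracks the count of `a`s, saturating at 2. Each combined state is a pair, one component from each; accept when both components accept.
        a   b  
>  S0   S1  S2 
 * S1   S3  S4 
   S2   S1  S5 
   S3   S3  S6 
 * S4   S3  S7 
   S5   S7  S5 
   S6   S3  S8 
   S7   S8  S7 
   S8   S8  S8 
(> = start, * = accepting)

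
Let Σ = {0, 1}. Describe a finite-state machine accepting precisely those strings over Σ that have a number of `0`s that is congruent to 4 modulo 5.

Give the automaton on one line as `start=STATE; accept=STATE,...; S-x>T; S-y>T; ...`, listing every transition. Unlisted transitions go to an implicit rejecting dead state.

start=q0; accept=q4; q0-0>q1; q0-1>q0; q1-0>q2; q1-1>q1; q2-0>q3; q2-1>q2; q3-0>q4; q3-1>q3; q4-0>q0; q4-1>q4

Keep the running count of `0`s modulo 5: each `0` advances along the cycle q0 → q1 → q2 → q3 → q4 → q0 while other symbols loop. Accept at q4.
5 states suffice.
        0   1  
>  q0   q1  q0 
   q1   q2  q1 
   q2   q3  q2 
   q3   q4  q3 
 * q4   q0  q4 
(> = start, * = accepting)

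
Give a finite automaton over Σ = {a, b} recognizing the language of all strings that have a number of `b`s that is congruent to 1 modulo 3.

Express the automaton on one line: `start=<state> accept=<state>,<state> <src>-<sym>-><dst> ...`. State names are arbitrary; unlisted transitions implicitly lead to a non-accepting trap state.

start=q0 accept=q1 q0-a->q0 q0-b->q1 q1-a->q1 q1-b->q2 q2-a->q2 q2-b->q0

Keep the running count of `b`s modulo 3: each `b` advances along the cycle q0 → q1 → q2 → q0 while other symbols loop. Accept at q1.
        a   b  
>  q0   q0  q1 
 * q1   q1  q2 
   q2   q2  q0 
(> = start, * = accepting)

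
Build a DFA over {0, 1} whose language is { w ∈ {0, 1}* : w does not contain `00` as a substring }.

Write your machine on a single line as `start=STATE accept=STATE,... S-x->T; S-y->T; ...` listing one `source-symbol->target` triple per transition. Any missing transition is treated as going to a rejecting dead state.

start=S0; accept=S0,S1; S0-0->S1; S0-1->S0; S1-0->S2; S1-1->S0; S2-0->S2; S2-1->S2

This is the complement of 'contains `00`'. Use the same substring-matching states — S0 through S2 holding how much of `00` has just been matched — but flip the accepting set: everything except the trap S2 accepts.
With 3 states:
        0   1  
>* S0   S1  S0 
 * S1   S2  S0 
   S2   S2  S2 
(> = start, * = accepting)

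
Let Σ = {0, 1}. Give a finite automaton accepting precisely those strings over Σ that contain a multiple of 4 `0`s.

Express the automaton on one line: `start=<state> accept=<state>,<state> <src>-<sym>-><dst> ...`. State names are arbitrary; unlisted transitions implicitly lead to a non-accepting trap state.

The only thing that matters is how many `0`s have appeared, reduced mod 4. Use one state per residue: S0 for 0, …, S3 for 3. Reading `0` moves to the next residue; anything else stays put. S0 is accepting.
A 4-state machine:
        0   1  
>* S0   S1  S0 
   S1   S2  S1 
   S2   S3  S2 
   S3   S0  S3 
(> = start, * = accepting)

start=S0 accept=S0 S0-0->S1 S0-1->S0 S1-0->S2 S1-1->S1 S2-0->S3 S2-1->S2 S3-0->S0 S3-1->S3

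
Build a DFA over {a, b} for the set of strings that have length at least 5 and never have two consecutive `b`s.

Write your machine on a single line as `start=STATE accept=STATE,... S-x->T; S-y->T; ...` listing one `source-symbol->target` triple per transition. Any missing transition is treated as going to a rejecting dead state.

Build one automaton per condition and run them in lockstep. The first has 7 states tracking the input length, saturating at 6; the second has 3 states tracking partial matches of the forbidden pattern `bb`. A product state is a pair (one from each), accepting exactly when both do. Equivalent product states are then merged.
          a    b  
>  q0     q1   q2 
   q1     q3   q4 
   q2     q3   q5 
   q3     q6   q7 
   q4     q6   q5 
   q5     q5   q5 
   q6     q8   q9 
   q7     q8   q5 
   q8    q10  q11 
   q9    q10   q5 
 * q10   q10  q11 
 * q11   q10   q5 
(> = start, * = accepting)

start=q0; accept=q10,q11; q0-a->q1; q0-b->q2; q1-a->q3; q1-b->q4; q2-a->q3; q2-b->q5; q3-a->q6; q3-b->q7; q4-a->q6; q4-b->q5; q5-a->q5; q5-b->q5; q6-a->q8; q6-b->q9; q7-a->q8; q7-b->q5; q8-a->q10; q8-b->q11; q9-a->q10; q9-b->q5; q10-a->q10; q10-b->q11; q11-a->q10; q11-b->q5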